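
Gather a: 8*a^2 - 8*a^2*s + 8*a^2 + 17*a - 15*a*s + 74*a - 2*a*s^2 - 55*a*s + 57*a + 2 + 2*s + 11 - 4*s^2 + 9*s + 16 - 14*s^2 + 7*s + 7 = a^2*(16 - 8*s) + a*(-2*s^2 - 70*s + 148) - 18*s^2 + 18*s + 36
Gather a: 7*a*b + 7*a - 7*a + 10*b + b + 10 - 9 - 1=7*a*b + 11*b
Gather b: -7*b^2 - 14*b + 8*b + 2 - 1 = -7*b^2 - 6*b + 1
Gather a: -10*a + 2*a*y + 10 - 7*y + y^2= a*(2*y - 10) + y^2 - 7*y + 10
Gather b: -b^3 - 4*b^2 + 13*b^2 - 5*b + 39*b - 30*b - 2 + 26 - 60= -b^3 + 9*b^2 + 4*b - 36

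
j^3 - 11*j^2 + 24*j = j*(j - 8)*(j - 3)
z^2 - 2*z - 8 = (z - 4)*(z + 2)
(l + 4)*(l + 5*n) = l^2 + 5*l*n + 4*l + 20*n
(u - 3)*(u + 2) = u^2 - u - 6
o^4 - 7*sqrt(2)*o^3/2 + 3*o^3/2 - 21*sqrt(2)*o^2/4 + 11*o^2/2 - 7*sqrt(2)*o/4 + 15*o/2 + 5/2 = (o + 1/2)*(o + 1)*(o - 5*sqrt(2)/2)*(o - sqrt(2))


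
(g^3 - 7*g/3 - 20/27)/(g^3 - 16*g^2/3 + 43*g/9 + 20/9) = (g + 4/3)/(g - 4)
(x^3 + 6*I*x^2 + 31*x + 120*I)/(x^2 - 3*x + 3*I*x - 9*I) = (x^2 + 3*I*x + 40)/(x - 3)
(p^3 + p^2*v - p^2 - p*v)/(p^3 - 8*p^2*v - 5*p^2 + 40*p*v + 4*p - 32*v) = p*(p + v)/(p^2 - 8*p*v - 4*p + 32*v)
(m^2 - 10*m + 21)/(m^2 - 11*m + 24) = (m - 7)/(m - 8)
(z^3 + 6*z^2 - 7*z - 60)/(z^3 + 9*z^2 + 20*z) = (z - 3)/z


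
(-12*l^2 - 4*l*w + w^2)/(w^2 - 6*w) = (-12*l^2 - 4*l*w + w^2)/(w*(w - 6))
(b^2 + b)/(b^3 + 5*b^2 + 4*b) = 1/(b + 4)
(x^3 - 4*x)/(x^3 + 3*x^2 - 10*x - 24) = x*(x - 2)/(x^2 + x - 12)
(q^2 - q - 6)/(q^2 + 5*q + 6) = (q - 3)/(q + 3)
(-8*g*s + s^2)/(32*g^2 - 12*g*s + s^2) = s/(-4*g + s)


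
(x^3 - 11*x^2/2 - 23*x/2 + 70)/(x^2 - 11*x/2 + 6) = (2*x^2 - 3*x - 35)/(2*x - 3)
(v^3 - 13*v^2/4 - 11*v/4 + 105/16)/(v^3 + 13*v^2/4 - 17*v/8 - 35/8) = (4*v^2 - 8*v - 21)/(2*(2*v^2 + 9*v + 7))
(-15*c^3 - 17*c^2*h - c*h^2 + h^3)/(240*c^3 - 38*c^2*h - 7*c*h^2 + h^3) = (-3*c^2 - 4*c*h - h^2)/(48*c^2 + 2*c*h - h^2)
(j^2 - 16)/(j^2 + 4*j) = (j - 4)/j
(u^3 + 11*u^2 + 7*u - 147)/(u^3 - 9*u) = (u^2 + 14*u + 49)/(u*(u + 3))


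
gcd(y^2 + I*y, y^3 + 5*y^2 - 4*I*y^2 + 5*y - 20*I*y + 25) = y + I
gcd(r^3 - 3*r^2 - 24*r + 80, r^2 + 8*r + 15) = r + 5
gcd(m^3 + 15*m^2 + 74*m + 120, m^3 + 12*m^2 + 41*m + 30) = m^2 + 11*m + 30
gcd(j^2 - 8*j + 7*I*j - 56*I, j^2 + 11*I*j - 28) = j + 7*I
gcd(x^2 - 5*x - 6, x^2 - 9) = 1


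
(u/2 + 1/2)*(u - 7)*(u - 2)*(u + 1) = u^4/2 - 7*u^3/2 - 3*u^2/2 + 19*u/2 + 7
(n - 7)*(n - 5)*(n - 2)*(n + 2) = n^4 - 12*n^3 + 31*n^2 + 48*n - 140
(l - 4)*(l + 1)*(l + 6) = l^3 + 3*l^2 - 22*l - 24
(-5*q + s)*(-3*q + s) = 15*q^2 - 8*q*s + s^2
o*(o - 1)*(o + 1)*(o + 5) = o^4 + 5*o^3 - o^2 - 5*o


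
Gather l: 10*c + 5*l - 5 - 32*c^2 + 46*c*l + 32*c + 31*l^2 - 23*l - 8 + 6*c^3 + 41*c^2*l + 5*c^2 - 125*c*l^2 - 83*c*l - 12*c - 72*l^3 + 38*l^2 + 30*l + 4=6*c^3 - 27*c^2 + 30*c - 72*l^3 + l^2*(69 - 125*c) + l*(41*c^2 - 37*c + 12) - 9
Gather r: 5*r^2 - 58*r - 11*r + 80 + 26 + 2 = 5*r^2 - 69*r + 108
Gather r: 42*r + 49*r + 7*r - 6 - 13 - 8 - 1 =98*r - 28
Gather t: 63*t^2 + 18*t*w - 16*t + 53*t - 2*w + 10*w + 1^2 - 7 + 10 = 63*t^2 + t*(18*w + 37) + 8*w + 4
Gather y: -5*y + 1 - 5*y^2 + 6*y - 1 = -5*y^2 + y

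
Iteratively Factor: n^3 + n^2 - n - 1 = (n + 1)*(n^2 - 1) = (n - 1)*(n + 1)*(n + 1)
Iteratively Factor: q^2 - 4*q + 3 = (q - 1)*(q - 3)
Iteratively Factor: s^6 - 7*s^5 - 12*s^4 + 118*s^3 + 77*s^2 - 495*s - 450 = (s - 5)*(s^5 - 2*s^4 - 22*s^3 + 8*s^2 + 117*s + 90) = (s - 5)*(s + 1)*(s^4 - 3*s^3 - 19*s^2 + 27*s + 90) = (s - 5)*(s - 3)*(s + 1)*(s^3 - 19*s - 30) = (s - 5)^2*(s - 3)*(s + 1)*(s^2 + 5*s + 6) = (s - 5)^2*(s - 3)*(s + 1)*(s + 3)*(s + 2)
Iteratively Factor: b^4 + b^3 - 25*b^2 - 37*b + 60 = (b + 4)*(b^3 - 3*b^2 - 13*b + 15) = (b - 1)*(b + 4)*(b^2 - 2*b - 15) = (b - 5)*(b - 1)*(b + 4)*(b + 3)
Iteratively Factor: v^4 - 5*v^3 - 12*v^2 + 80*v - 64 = (v + 4)*(v^3 - 9*v^2 + 24*v - 16) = (v - 4)*(v + 4)*(v^2 - 5*v + 4) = (v - 4)^2*(v + 4)*(v - 1)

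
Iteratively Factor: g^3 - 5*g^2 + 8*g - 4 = (g - 2)*(g^2 - 3*g + 2) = (g - 2)^2*(g - 1)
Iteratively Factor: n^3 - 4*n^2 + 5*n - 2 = (n - 1)*(n^2 - 3*n + 2) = (n - 2)*(n - 1)*(n - 1)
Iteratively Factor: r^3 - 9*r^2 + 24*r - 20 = (r - 2)*(r^2 - 7*r + 10) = (r - 2)^2*(r - 5)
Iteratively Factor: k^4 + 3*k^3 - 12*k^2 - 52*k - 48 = (k + 3)*(k^3 - 12*k - 16) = (k + 2)*(k + 3)*(k^2 - 2*k - 8) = (k + 2)^2*(k + 3)*(k - 4)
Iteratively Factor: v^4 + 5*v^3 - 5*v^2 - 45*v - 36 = (v + 3)*(v^3 + 2*v^2 - 11*v - 12) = (v - 3)*(v + 3)*(v^2 + 5*v + 4) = (v - 3)*(v + 3)*(v + 4)*(v + 1)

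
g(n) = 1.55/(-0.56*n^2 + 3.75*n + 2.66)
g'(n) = 1.55*(1.12*n - 3.75)/(-0.56*n^2 + 3.75*n + 2.66)^2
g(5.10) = 0.21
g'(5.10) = 0.06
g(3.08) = 0.17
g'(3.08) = -0.01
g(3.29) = 0.17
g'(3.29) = -0.00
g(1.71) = 0.21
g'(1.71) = -0.05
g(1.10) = 0.25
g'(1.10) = -0.10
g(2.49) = 0.18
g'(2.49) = -0.02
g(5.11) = 0.22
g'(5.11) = 0.06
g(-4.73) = -0.06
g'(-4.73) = -0.02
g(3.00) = 0.17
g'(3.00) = -0.01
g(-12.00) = -0.01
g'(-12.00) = -0.00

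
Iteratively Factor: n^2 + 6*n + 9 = (n + 3)*(n + 3)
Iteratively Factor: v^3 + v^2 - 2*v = (v - 1)*(v^2 + 2*v) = v*(v - 1)*(v + 2)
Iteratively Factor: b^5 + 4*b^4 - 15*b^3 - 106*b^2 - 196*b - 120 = (b + 3)*(b^4 + b^3 - 18*b^2 - 52*b - 40) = (b + 2)*(b + 3)*(b^3 - b^2 - 16*b - 20) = (b + 2)^2*(b + 3)*(b^2 - 3*b - 10) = (b + 2)^3*(b + 3)*(b - 5)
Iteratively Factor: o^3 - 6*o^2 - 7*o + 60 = (o - 4)*(o^2 - 2*o - 15) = (o - 5)*(o - 4)*(o + 3)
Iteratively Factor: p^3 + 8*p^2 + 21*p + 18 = (p + 3)*(p^2 + 5*p + 6) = (p + 2)*(p + 3)*(p + 3)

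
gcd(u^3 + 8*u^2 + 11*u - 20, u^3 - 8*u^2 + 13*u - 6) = u - 1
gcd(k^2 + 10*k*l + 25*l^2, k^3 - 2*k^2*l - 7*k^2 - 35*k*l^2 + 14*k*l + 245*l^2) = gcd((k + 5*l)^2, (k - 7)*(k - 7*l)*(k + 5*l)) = k + 5*l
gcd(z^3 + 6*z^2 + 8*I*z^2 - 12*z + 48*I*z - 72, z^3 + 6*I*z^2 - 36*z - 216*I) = z^2 + z*(6 + 6*I) + 36*I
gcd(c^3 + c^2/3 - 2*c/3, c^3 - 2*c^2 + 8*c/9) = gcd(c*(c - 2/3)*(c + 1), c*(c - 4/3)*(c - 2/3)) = c^2 - 2*c/3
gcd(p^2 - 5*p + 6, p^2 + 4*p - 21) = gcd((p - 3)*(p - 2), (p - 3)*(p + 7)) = p - 3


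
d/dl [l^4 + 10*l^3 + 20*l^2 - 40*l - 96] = 4*l^3 + 30*l^2 + 40*l - 40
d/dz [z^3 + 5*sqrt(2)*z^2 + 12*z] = 3*z^2 + 10*sqrt(2)*z + 12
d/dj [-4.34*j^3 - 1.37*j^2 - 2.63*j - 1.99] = -13.02*j^2 - 2.74*j - 2.63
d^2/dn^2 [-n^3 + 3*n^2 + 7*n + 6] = 6 - 6*n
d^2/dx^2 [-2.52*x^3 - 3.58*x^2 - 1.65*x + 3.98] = -15.12*x - 7.16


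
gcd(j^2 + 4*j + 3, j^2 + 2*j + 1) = j + 1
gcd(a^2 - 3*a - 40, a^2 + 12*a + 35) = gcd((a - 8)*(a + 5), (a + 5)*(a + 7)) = a + 5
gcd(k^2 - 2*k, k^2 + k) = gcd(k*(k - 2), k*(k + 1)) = k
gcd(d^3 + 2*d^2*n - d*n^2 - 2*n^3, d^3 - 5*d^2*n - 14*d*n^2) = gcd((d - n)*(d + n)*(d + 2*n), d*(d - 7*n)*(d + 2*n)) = d + 2*n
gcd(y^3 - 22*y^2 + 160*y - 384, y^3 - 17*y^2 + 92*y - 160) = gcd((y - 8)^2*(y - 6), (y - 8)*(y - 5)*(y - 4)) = y - 8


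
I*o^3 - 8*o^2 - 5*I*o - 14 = (o + 2*I)*(o + 7*I)*(I*o + 1)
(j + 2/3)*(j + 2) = j^2 + 8*j/3 + 4/3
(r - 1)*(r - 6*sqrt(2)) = r^2 - 6*sqrt(2)*r - r + 6*sqrt(2)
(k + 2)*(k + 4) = k^2 + 6*k + 8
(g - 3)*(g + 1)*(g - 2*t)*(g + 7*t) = g^4 + 5*g^3*t - 2*g^3 - 14*g^2*t^2 - 10*g^2*t - 3*g^2 + 28*g*t^2 - 15*g*t + 42*t^2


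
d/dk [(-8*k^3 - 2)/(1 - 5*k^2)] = 4*k*(10*k^3 - 6*k - 5)/(25*k^4 - 10*k^2 + 1)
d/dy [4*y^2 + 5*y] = 8*y + 5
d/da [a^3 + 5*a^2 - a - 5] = 3*a^2 + 10*a - 1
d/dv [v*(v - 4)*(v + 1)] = 3*v^2 - 6*v - 4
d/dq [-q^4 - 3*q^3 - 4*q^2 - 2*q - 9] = -4*q^3 - 9*q^2 - 8*q - 2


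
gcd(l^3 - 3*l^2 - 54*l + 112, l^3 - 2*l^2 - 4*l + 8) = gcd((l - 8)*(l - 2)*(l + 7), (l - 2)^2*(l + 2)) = l - 2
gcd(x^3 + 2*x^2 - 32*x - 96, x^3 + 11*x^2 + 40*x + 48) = x^2 + 8*x + 16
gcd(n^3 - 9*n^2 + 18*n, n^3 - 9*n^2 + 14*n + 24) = n - 6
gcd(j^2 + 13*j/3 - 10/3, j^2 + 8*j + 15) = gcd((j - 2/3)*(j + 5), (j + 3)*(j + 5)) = j + 5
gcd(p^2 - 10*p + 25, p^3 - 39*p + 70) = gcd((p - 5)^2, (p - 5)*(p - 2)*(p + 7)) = p - 5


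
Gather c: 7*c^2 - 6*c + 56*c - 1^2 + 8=7*c^2 + 50*c + 7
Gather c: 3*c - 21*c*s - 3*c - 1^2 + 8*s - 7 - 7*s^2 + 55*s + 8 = -21*c*s - 7*s^2 + 63*s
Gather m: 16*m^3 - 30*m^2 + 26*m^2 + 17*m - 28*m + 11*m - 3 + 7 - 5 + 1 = 16*m^3 - 4*m^2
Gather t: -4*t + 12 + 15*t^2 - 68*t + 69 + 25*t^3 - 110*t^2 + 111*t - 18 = 25*t^3 - 95*t^2 + 39*t + 63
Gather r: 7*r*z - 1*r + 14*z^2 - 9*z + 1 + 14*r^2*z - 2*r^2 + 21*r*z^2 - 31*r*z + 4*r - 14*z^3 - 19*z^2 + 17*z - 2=r^2*(14*z - 2) + r*(21*z^2 - 24*z + 3) - 14*z^3 - 5*z^2 + 8*z - 1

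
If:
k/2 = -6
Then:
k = -12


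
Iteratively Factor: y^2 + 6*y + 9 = (y + 3)*(y + 3)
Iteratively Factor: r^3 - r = (r + 1)*(r^2 - r) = (r - 1)*(r + 1)*(r)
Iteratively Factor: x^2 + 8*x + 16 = (x + 4)*(x + 4)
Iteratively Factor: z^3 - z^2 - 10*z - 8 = (z - 4)*(z^2 + 3*z + 2) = (z - 4)*(z + 2)*(z + 1)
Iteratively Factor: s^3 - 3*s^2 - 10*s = (s)*(s^2 - 3*s - 10) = s*(s + 2)*(s - 5)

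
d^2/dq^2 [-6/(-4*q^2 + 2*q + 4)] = 6*(4*q^2 - 2*q - (4*q - 1)^2 - 4)/(-2*q^2 + q + 2)^3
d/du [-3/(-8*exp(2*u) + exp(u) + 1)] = (3 - 48*exp(u))*exp(u)/(-8*exp(2*u) + exp(u) + 1)^2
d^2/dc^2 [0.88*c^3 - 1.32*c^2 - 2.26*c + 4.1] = 5.28*c - 2.64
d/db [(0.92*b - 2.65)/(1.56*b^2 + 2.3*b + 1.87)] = (-1.4352*b^2 + 8.268*b + 7.8154)/(2.4336*b^4 + 7.176*b^3 + 11.1244*b^2 + 8.602*b + 3.4969)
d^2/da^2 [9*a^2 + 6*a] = 18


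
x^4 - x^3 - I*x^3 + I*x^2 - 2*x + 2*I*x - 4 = (x - 2)*(x + 1)*(x - 2*I)*(x + I)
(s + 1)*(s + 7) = s^2 + 8*s + 7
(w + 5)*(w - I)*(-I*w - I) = -I*w^3 - w^2 - 6*I*w^2 - 6*w - 5*I*w - 5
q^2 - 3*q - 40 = (q - 8)*(q + 5)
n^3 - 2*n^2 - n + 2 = (n - 2)*(n - 1)*(n + 1)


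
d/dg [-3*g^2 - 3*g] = -6*g - 3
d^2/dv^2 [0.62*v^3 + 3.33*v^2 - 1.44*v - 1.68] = 3.72*v + 6.66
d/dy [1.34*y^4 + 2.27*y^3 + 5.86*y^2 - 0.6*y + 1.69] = 5.36*y^3 + 6.81*y^2 + 11.72*y - 0.6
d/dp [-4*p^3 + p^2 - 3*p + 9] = -12*p^2 + 2*p - 3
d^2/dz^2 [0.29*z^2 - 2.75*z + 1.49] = 0.580000000000000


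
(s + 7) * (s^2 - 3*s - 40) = s^3 + 4*s^2 - 61*s - 280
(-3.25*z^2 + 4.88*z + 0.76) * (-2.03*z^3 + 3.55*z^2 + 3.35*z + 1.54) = 6.5975*z^5 - 21.4439*z^4 + 4.8937*z^3 + 14.041*z^2 + 10.0612*z + 1.1704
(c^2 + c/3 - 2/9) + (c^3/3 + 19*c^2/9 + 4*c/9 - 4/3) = c^3/3 + 28*c^2/9 + 7*c/9 - 14/9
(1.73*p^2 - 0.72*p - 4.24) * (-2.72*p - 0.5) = -4.7056*p^3 + 1.0934*p^2 + 11.8928*p + 2.12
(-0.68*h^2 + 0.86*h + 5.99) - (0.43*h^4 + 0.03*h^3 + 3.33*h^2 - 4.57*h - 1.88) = -0.43*h^4 - 0.03*h^3 - 4.01*h^2 + 5.43*h + 7.87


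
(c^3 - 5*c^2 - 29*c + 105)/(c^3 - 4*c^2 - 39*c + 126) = (c + 5)/(c + 6)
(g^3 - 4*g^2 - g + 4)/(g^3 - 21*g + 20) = (g + 1)/(g + 5)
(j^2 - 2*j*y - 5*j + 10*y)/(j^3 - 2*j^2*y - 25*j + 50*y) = 1/(j + 5)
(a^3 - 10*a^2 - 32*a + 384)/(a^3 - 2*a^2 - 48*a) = (a - 8)/a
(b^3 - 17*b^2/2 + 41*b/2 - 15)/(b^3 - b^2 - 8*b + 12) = (b^2 - 13*b/2 + 15/2)/(b^2 + b - 6)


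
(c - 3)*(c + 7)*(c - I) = c^3 + 4*c^2 - I*c^2 - 21*c - 4*I*c + 21*I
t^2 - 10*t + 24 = (t - 6)*(t - 4)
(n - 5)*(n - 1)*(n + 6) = n^3 - 31*n + 30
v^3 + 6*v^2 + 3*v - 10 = (v - 1)*(v + 2)*(v + 5)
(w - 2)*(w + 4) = w^2 + 2*w - 8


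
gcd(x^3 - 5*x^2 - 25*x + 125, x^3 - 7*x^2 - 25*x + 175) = x^2 - 25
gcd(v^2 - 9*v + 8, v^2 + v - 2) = v - 1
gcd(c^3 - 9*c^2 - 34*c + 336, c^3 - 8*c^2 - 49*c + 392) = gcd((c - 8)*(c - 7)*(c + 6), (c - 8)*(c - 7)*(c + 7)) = c^2 - 15*c + 56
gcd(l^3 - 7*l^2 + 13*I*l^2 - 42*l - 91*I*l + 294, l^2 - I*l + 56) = l + 7*I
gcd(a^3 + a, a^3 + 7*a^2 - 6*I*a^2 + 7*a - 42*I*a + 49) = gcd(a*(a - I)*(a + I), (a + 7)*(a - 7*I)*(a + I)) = a + I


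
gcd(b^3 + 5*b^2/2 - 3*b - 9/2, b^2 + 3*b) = b + 3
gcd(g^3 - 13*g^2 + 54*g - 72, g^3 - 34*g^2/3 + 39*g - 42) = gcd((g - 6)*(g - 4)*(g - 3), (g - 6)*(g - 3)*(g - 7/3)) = g^2 - 9*g + 18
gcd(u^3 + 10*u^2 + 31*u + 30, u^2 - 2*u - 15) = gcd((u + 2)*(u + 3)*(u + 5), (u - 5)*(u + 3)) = u + 3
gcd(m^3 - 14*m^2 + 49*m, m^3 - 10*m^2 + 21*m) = m^2 - 7*m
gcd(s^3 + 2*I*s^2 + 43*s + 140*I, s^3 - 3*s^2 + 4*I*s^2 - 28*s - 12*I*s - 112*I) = s + 4*I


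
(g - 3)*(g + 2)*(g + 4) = g^3 + 3*g^2 - 10*g - 24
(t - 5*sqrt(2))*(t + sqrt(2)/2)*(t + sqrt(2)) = t^3 - 7*sqrt(2)*t^2/2 - 14*t - 5*sqrt(2)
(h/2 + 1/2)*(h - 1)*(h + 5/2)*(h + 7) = h^4/2 + 19*h^3/4 + 33*h^2/4 - 19*h/4 - 35/4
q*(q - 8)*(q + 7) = q^3 - q^2 - 56*q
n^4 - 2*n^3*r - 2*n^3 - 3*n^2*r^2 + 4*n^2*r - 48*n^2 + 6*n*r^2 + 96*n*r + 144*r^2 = (n - 8)*(n + 6)*(n - 3*r)*(n + r)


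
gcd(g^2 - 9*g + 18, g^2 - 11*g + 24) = g - 3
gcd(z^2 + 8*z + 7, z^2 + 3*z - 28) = z + 7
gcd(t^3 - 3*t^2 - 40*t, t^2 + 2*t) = t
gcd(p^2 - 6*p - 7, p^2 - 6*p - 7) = p^2 - 6*p - 7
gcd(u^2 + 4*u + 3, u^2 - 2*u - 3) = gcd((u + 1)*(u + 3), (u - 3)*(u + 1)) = u + 1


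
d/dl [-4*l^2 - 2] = -8*l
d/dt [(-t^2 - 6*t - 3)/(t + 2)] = (-t^2 - 4*t - 9)/(t^2 + 4*t + 4)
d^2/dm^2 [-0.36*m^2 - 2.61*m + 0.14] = -0.720000000000000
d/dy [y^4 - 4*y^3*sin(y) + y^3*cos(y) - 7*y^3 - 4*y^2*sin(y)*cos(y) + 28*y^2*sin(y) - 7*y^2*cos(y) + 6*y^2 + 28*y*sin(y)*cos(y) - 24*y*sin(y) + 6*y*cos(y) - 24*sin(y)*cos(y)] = -y^3*sin(y) - 4*y^3*cos(y) + 4*y^3 - 5*y^2*sin(y) + 31*y^2*cos(y) - 4*y^2*cos(2*y) - 21*y^2 + 50*y*sin(y) - 4*y*sin(2*y) - 38*y*cos(y) + 28*y*cos(2*y) + 12*y - 24*sin(y) + 14*sin(2*y) + 6*cos(y) - 24*cos(2*y)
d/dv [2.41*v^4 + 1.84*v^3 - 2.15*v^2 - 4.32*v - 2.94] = 9.64*v^3 + 5.52*v^2 - 4.3*v - 4.32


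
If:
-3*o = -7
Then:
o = 7/3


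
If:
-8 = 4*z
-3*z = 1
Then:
No Solution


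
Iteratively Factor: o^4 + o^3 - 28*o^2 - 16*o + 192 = (o - 4)*(o^3 + 5*o^2 - 8*o - 48) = (o - 4)*(o + 4)*(o^2 + o - 12) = (o - 4)*(o - 3)*(o + 4)*(o + 4)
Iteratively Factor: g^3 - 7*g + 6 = (g - 1)*(g^2 + g - 6) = (g - 1)*(g + 3)*(g - 2)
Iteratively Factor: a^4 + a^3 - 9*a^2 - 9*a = (a + 1)*(a^3 - 9*a) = (a - 3)*(a + 1)*(a^2 + 3*a) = a*(a - 3)*(a + 1)*(a + 3)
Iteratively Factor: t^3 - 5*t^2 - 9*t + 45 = (t - 5)*(t^2 - 9) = (t - 5)*(t - 3)*(t + 3)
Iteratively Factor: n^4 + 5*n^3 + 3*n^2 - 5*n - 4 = (n + 1)*(n^3 + 4*n^2 - n - 4) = (n + 1)*(n + 4)*(n^2 - 1) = (n + 1)^2*(n + 4)*(n - 1)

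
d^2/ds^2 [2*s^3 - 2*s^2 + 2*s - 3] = 12*s - 4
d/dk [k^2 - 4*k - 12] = 2*k - 4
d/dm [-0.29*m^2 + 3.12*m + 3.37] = 3.12 - 0.58*m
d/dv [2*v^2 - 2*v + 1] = 4*v - 2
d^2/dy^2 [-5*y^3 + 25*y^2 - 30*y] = 50 - 30*y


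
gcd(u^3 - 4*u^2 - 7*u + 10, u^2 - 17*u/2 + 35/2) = u - 5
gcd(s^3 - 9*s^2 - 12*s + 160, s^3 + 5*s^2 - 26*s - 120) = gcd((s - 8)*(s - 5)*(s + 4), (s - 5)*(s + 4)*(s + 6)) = s^2 - s - 20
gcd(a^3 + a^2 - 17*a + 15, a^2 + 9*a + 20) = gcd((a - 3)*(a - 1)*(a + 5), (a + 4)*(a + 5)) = a + 5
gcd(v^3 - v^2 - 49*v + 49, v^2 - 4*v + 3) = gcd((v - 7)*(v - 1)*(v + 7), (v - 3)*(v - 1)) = v - 1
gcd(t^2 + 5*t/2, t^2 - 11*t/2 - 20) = t + 5/2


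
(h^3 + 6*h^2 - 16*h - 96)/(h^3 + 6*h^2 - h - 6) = (h^2 - 16)/(h^2 - 1)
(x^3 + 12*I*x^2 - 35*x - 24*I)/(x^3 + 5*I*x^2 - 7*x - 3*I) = (x + 8*I)/(x + I)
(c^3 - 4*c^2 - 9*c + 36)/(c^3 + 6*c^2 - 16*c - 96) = (c^2 - 9)/(c^2 + 10*c + 24)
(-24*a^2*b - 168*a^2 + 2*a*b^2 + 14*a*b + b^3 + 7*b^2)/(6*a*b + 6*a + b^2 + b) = (-4*a*b - 28*a + b^2 + 7*b)/(b + 1)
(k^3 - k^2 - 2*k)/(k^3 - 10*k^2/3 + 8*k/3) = 3*(k + 1)/(3*k - 4)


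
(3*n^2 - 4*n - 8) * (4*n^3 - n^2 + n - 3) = 12*n^5 - 19*n^4 - 25*n^3 - 5*n^2 + 4*n + 24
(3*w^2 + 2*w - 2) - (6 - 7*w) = 3*w^2 + 9*w - 8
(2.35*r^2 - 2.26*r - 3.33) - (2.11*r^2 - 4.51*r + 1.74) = 0.24*r^2 + 2.25*r - 5.07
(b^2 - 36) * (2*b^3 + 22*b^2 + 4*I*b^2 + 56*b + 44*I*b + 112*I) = 2*b^5 + 22*b^4 + 4*I*b^4 - 16*b^3 + 44*I*b^3 - 792*b^2 - 32*I*b^2 - 2016*b - 1584*I*b - 4032*I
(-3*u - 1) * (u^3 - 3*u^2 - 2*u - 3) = -3*u^4 + 8*u^3 + 9*u^2 + 11*u + 3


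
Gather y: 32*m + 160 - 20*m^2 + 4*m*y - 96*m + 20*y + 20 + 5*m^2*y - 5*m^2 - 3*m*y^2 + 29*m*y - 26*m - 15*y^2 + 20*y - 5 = -25*m^2 - 90*m + y^2*(-3*m - 15) + y*(5*m^2 + 33*m + 40) + 175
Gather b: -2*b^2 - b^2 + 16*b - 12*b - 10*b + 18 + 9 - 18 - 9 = -3*b^2 - 6*b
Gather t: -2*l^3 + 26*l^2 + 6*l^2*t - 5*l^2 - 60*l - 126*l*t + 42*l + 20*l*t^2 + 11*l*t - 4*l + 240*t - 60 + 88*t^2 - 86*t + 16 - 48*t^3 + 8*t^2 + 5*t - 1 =-2*l^3 + 21*l^2 - 22*l - 48*t^3 + t^2*(20*l + 96) + t*(6*l^2 - 115*l + 159) - 45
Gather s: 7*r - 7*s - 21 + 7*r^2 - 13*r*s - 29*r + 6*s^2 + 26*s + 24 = 7*r^2 - 22*r + 6*s^2 + s*(19 - 13*r) + 3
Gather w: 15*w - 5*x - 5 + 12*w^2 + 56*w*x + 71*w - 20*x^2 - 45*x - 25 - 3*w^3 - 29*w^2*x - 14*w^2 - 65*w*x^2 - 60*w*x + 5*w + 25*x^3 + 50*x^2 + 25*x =-3*w^3 + w^2*(-29*x - 2) + w*(-65*x^2 - 4*x + 91) + 25*x^3 + 30*x^2 - 25*x - 30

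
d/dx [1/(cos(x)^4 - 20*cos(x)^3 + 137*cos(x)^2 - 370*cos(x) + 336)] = 2*(2*cos(x)^3 - 30*cos(x)^2 + 137*cos(x) - 185)*sin(x)/(cos(x)^4 - 20*cos(x)^3 + 137*cos(x)^2 - 370*cos(x) + 336)^2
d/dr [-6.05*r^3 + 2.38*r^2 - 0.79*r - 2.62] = -18.15*r^2 + 4.76*r - 0.79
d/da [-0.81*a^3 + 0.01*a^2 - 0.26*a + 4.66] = -2.43*a^2 + 0.02*a - 0.26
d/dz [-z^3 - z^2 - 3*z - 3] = -3*z^2 - 2*z - 3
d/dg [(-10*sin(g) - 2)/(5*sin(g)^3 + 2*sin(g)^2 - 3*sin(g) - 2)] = 2*(50*sin(g)^3 + 25*sin(g)^2 + 4*sin(g) + 7)*cos(g)/(5*sin(g)^3 + 2*sin(g)^2 - 3*sin(g) - 2)^2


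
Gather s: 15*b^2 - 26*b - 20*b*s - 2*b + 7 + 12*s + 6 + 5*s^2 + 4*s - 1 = 15*b^2 - 28*b + 5*s^2 + s*(16 - 20*b) + 12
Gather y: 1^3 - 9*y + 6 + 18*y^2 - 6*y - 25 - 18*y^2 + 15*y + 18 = 0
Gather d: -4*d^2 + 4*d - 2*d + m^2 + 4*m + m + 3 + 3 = -4*d^2 + 2*d + m^2 + 5*m + 6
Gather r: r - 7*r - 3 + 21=18 - 6*r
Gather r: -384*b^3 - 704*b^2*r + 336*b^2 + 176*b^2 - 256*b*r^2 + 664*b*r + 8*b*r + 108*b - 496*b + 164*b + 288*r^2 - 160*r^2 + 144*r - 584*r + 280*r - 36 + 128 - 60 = -384*b^3 + 512*b^2 - 224*b + r^2*(128 - 256*b) + r*(-704*b^2 + 672*b - 160) + 32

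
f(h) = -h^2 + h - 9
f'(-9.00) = 19.00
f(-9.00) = -99.00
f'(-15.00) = 31.00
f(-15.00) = -249.00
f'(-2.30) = 5.60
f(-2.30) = -16.59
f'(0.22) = 0.56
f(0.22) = -8.83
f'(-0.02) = 1.04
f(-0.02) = -9.02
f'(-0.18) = 1.36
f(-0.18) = -9.21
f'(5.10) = -9.20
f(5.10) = -29.91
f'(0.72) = -0.44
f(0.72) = -8.80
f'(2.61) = -4.22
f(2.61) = -13.20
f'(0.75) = -0.50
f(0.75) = -8.81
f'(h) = 1 - 2*h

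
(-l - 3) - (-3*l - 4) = 2*l + 1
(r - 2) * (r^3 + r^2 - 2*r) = r^4 - r^3 - 4*r^2 + 4*r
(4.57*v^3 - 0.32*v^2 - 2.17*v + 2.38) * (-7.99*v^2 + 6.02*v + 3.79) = -36.5143*v^5 + 30.0682*v^4 + 32.7322*v^3 - 33.2924*v^2 + 6.1033*v + 9.0202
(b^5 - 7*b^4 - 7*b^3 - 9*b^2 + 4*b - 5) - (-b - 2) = b^5 - 7*b^4 - 7*b^3 - 9*b^2 + 5*b - 3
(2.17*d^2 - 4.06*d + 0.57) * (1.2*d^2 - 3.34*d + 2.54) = 2.604*d^4 - 12.1198*d^3 + 19.7562*d^2 - 12.2162*d + 1.4478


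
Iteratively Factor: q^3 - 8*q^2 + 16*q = (q)*(q^2 - 8*q + 16) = q*(q - 4)*(q - 4)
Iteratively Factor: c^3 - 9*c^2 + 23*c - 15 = (c - 5)*(c^2 - 4*c + 3) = (c - 5)*(c - 3)*(c - 1)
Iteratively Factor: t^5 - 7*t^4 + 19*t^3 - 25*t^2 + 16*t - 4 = (t - 1)*(t^4 - 6*t^3 + 13*t^2 - 12*t + 4) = (t - 1)^2*(t^3 - 5*t^2 + 8*t - 4) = (t - 1)^3*(t^2 - 4*t + 4) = (t - 2)*(t - 1)^3*(t - 2)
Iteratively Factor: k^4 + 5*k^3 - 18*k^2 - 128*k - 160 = (k + 2)*(k^3 + 3*k^2 - 24*k - 80) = (k + 2)*(k + 4)*(k^2 - k - 20) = (k - 5)*(k + 2)*(k + 4)*(k + 4)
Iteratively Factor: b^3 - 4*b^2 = (b)*(b^2 - 4*b) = b*(b - 4)*(b)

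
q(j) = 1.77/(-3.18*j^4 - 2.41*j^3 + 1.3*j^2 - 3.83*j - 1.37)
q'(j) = 1.77*(12.72*j^3 + 7.23*j^2 - 2.6*j + 3.83)/(-3.18*j^4 - 2.41*j^3 + 1.3*j^2 - 3.83*j - 1.37)^2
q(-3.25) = -0.01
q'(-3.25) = -0.01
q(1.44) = -0.07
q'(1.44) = 0.15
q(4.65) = -0.00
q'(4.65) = 0.00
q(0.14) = -0.94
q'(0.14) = 1.81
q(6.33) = -0.00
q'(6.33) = 0.00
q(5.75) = -0.00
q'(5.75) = 0.00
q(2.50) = -0.01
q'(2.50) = 0.02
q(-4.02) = -0.00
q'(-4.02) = -0.00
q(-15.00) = -0.00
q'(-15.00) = -0.00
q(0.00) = -1.29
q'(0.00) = 3.61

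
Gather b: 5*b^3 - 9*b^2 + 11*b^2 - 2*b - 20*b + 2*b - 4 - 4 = 5*b^3 + 2*b^2 - 20*b - 8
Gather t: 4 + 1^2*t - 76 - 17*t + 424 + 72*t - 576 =56*t - 224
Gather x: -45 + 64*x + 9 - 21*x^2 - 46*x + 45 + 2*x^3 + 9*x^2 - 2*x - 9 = 2*x^3 - 12*x^2 + 16*x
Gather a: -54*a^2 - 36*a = -54*a^2 - 36*a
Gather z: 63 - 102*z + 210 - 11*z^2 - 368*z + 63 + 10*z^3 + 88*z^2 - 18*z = 10*z^3 + 77*z^2 - 488*z + 336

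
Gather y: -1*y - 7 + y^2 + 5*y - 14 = y^2 + 4*y - 21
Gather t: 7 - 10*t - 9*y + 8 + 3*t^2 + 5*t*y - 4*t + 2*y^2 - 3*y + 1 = 3*t^2 + t*(5*y - 14) + 2*y^2 - 12*y + 16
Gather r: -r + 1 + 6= 7 - r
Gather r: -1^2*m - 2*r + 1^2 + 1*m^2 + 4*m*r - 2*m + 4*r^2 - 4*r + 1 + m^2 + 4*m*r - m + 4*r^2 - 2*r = 2*m^2 - 4*m + 8*r^2 + r*(8*m - 8) + 2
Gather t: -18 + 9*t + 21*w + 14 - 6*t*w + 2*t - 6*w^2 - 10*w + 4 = t*(11 - 6*w) - 6*w^2 + 11*w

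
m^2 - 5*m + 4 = (m - 4)*(m - 1)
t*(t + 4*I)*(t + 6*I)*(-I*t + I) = -I*t^4 + 10*t^3 + I*t^3 - 10*t^2 + 24*I*t^2 - 24*I*t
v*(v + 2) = v^2 + 2*v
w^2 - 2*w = w*(w - 2)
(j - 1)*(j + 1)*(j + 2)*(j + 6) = j^4 + 8*j^3 + 11*j^2 - 8*j - 12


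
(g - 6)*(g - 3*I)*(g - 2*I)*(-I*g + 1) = -I*g^4 - 4*g^3 + 6*I*g^3 + 24*g^2 + I*g^2 - 6*g - 6*I*g + 36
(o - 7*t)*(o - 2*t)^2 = o^3 - 11*o^2*t + 32*o*t^2 - 28*t^3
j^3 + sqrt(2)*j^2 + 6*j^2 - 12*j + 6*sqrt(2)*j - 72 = (j + 6)*(j - 2*sqrt(2))*(j + 3*sqrt(2))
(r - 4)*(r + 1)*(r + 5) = r^3 + 2*r^2 - 19*r - 20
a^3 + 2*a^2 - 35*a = a*(a - 5)*(a + 7)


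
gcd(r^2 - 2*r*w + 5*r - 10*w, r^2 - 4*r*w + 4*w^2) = r - 2*w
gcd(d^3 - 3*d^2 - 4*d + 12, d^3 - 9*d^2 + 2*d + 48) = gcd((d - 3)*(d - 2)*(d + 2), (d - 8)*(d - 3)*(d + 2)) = d^2 - d - 6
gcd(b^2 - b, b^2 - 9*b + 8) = b - 1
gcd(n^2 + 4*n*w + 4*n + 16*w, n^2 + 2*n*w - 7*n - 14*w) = 1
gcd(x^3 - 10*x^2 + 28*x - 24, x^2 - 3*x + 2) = x - 2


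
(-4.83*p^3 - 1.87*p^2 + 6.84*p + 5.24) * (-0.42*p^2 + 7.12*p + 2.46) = 2.0286*p^5 - 33.6042*p^4 - 28.069*p^3 + 41.8998*p^2 + 54.1352*p + 12.8904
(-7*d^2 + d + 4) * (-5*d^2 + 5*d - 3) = 35*d^4 - 40*d^3 + 6*d^2 + 17*d - 12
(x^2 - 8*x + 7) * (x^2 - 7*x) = x^4 - 15*x^3 + 63*x^2 - 49*x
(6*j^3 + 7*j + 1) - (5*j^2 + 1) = 6*j^3 - 5*j^2 + 7*j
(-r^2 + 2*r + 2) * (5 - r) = r^3 - 7*r^2 + 8*r + 10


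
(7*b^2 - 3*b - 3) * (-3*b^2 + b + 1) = -21*b^4 + 16*b^3 + 13*b^2 - 6*b - 3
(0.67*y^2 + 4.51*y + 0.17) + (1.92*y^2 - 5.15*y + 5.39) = 2.59*y^2 - 0.640000000000001*y + 5.56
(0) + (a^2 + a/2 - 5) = a^2 + a/2 - 5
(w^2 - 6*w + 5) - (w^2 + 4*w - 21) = 26 - 10*w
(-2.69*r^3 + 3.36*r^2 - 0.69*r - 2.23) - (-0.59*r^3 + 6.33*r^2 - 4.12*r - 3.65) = -2.1*r^3 - 2.97*r^2 + 3.43*r + 1.42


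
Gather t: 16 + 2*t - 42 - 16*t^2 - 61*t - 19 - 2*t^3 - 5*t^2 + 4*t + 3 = -2*t^3 - 21*t^2 - 55*t - 42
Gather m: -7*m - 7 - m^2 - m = -m^2 - 8*m - 7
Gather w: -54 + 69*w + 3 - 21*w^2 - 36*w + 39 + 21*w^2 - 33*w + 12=0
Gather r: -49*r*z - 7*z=-49*r*z - 7*z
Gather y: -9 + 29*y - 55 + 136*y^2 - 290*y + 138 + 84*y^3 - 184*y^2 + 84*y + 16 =84*y^3 - 48*y^2 - 177*y + 90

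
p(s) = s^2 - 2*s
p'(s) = 2*s - 2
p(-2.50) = 11.25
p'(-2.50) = -7.00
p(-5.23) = 37.81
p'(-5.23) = -12.46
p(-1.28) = 4.20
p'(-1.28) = -4.56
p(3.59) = 5.71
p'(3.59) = 5.18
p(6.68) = 31.26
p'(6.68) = 11.36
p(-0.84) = 2.39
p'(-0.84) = -3.68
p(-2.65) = 12.32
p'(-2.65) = -7.30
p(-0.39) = 0.93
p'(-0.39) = -2.78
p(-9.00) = 99.00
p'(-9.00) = -20.00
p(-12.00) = 168.00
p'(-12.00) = -26.00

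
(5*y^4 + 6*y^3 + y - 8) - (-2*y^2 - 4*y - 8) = 5*y^4 + 6*y^3 + 2*y^2 + 5*y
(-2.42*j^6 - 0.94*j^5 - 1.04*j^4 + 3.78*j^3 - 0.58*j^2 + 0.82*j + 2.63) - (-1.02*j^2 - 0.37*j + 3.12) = -2.42*j^6 - 0.94*j^5 - 1.04*j^4 + 3.78*j^3 + 0.44*j^2 + 1.19*j - 0.49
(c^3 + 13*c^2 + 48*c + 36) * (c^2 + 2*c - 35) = c^5 + 15*c^4 + 39*c^3 - 323*c^2 - 1608*c - 1260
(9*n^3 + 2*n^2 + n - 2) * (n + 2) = 9*n^4 + 20*n^3 + 5*n^2 - 4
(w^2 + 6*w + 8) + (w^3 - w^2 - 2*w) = w^3 + 4*w + 8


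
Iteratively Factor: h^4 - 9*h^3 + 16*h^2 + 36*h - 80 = (h - 5)*(h^3 - 4*h^2 - 4*h + 16) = (h - 5)*(h - 4)*(h^2 - 4) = (h - 5)*(h - 4)*(h + 2)*(h - 2)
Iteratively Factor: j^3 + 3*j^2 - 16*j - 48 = (j + 3)*(j^2 - 16) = (j - 4)*(j + 3)*(j + 4)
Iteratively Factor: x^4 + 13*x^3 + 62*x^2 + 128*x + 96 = (x + 2)*(x^3 + 11*x^2 + 40*x + 48) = (x + 2)*(x + 4)*(x^2 + 7*x + 12) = (x + 2)*(x + 3)*(x + 4)*(x + 4)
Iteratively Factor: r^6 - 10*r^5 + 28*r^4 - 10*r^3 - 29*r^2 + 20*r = (r + 1)*(r^5 - 11*r^4 + 39*r^3 - 49*r^2 + 20*r) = (r - 1)*(r + 1)*(r^4 - 10*r^3 + 29*r^2 - 20*r) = (r - 1)^2*(r + 1)*(r^3 - 9*r^2 + 20*r) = (r - 4)*(r - 1)^2*(r + 1)*(r^2 - 5*r) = r*(r - 4)*(r - 1)^2*(r + 1)*(r - 5)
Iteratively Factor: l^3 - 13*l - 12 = (l + 1)*(l^2 - l - 12) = (l + 1)*(l + 3)*(l - 4)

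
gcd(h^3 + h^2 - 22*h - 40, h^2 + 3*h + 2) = h + 2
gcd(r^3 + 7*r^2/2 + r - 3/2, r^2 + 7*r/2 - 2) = r - 1/2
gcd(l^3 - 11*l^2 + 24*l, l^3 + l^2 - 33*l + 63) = l - 3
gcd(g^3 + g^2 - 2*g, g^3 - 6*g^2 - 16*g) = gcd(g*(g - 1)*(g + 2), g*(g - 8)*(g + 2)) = g^2 + 2*g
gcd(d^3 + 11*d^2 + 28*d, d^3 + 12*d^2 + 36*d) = d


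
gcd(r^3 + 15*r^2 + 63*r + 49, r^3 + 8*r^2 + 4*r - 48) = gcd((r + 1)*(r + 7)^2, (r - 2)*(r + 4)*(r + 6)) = 1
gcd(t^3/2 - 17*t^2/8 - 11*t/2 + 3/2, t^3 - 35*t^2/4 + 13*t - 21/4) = 1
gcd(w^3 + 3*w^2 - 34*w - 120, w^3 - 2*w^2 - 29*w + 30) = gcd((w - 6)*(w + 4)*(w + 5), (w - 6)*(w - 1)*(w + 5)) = w^2 - w - 30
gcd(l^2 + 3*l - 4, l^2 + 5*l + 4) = l + 4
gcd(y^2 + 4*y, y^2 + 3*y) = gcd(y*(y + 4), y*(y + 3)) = y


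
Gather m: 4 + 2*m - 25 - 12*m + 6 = -10*m - 15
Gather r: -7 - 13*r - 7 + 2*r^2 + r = 2*r^2 - 12*r - 14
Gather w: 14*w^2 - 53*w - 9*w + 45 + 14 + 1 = 14*w^2 - 62*w + 60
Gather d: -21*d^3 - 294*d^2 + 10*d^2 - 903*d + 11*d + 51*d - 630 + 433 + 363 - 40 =-21*d^3 - 284*d^2 - 841*d + 126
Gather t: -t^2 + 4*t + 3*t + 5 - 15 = -t^2 + 7*t - 10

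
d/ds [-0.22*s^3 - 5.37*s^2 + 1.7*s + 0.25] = -0.66*s^2 - 10.74*s + 1.7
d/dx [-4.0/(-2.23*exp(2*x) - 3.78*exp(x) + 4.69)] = (-17.84*exp(x) - 15.12)*exp(x)/(2.23*exp(2*x) + 3.78*exp(x) - 4.69)^2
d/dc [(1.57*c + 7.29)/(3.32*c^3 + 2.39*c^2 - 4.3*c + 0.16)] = (-10.4248*c^3 - 76.3607*c^2 - 34.8462*c + 31.5982)/(11.0224*c^6 + 15.8696*c^5 - 22.8399*c^4 - 19.4916*c^3 + 19.2548*c^2 - 1.376*c + 0.0256)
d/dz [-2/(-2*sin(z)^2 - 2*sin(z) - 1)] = -(4*sin(2*z) + 4*cos(z))/(2*sin(z) - cos(2*z) + 2)^2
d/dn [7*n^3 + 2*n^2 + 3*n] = 21*n^2 + 4*n + 3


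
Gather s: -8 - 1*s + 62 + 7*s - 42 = 6*s + 12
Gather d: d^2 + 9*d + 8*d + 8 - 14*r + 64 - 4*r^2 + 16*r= d^2 + 17*d - 4*r^2 + 2*r + 72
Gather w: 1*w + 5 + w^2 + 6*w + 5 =w^2 + 7*w + 10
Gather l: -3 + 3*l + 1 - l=2*l - 2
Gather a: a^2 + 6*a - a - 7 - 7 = a^2 + 5*a - 14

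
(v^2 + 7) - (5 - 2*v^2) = 3*v^2 + 2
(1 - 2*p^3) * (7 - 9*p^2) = 18*p^5 - 14*p^3 - 9*p^2 + 7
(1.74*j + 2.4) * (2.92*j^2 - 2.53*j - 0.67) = 5.0808*j^3 + 2.6058*j^2 - 7.2378*j - 1.608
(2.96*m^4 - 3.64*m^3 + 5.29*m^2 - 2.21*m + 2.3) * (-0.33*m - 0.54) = -0.9768*m^5 - 0.3972*m^4 + 0.2199*m^3 - 2.1273*m^2 + 0.4344*m - 1.242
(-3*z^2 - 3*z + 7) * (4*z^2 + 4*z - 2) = -12*z^4 - 24*z^3 + 22*z^2 + 34*z - 14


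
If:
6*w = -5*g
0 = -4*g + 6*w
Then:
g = 0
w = 0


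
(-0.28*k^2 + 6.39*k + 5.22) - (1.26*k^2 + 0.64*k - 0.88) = -1.54*k^2 + 5.75*k + 6.1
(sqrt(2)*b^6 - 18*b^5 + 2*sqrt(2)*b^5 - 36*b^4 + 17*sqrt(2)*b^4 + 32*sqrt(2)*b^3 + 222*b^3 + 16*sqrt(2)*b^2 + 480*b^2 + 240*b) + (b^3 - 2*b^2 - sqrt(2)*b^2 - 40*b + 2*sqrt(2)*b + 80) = sqrt(2)*b^6 - 18*b^5 + 2*sqrt(2)*b^5 - 36*b^4 + 17*sqrt(2)*b^4 + 32*sqrt(2)*b^3 + 223*b^3 + 15*sqrt(2)*b^2 + 478*b^2 + 2*sqrt(2)*b + 200*b + 80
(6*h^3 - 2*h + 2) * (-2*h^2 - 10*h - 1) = -12*h^5 - 60*h^4 - 2*h^3 + 16*h^2 - 18*h - 2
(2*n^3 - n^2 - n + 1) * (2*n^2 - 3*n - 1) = 4*n^5 - 8*n^4 - n^3 + 6*n^2 - 2*n - 1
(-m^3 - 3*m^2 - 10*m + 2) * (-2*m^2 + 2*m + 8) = 2*m^5 + 4*m^4 + 6*m^3 - 48*m^2 - 76*m + 16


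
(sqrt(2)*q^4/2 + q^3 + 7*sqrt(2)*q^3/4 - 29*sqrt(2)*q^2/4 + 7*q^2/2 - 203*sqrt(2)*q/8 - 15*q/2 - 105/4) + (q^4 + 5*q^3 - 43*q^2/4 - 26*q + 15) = sqrt(2)*q^4/2 + q^4 + 7*sqrt(2)*q^3/4 + 6*q^3 - 29*sqrt(2)*q^2/4 - 29*q^2/4 - 203*sqrt(2)*q/8 - 67*q/2 - 45/4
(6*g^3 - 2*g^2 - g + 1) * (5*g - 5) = 30*g^4 - 40*g^3 + 5*g^2 + 10*g - 5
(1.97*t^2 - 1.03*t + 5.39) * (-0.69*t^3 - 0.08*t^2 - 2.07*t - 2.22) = -1.3593*t^5 + 0.5531*t^4 - 7.7146*t^3 - 2.6725*t^2 - 8.8707*t - 11.9658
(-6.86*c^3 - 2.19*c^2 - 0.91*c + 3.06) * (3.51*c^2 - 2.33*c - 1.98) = -24.0786*c^5 + 8.2969*c^4 + 15.4914*c^3 + 17.1971*c^2 - 5.328*c - 6.0588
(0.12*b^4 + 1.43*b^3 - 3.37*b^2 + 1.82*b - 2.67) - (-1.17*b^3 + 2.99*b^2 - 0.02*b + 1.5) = 0.12*b^4 + 2.6*b^3 - 6.36*b^2 + 1.84*b - 4.17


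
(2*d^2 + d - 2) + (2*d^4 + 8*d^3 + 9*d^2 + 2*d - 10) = 2*d^4 + 8*d^3 + 11*d^2 + 3*d - 12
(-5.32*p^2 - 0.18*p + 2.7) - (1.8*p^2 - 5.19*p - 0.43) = -7.12*p^2 + 5.01*p + 3.13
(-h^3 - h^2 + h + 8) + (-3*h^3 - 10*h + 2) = -4*h^3 - h^2 - 9*h + 10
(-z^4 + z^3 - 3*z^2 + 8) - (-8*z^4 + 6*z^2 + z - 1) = 7*z^4 + z^3 - 9*z^2 - z + 9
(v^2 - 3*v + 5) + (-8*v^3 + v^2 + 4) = -8*v^3 + 2*v^2 - 3*v + 9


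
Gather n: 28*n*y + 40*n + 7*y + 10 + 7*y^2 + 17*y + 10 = n*(28*y + 40) + 7*y^2 + 24*y + 20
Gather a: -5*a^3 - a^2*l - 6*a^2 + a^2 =-5*a^3 + a^2*(-l - 5)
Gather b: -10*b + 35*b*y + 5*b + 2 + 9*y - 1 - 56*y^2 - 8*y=b*(35*y - 5) - 56*y^2 + y + 1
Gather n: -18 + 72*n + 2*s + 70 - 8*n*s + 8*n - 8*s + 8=n*(80 - 8*s) - 6*s + 60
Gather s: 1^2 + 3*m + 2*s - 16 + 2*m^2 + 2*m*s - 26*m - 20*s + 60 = 2*m^2 - 23*m + s*(2*m - 18) + 45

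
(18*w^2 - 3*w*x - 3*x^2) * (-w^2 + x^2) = -18*w^4 + 3*w^3*x + 21*w^2*x^2 - 3*w*x^3 - 3*x^4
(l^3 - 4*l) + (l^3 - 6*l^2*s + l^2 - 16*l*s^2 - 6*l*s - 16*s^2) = 2*l^3 - 6*l^2*s + l^2 - 16*l*s^2 - 6*l*s - 4*l - 16*s^2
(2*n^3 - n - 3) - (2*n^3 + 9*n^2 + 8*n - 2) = -9*n^2 - 9*n - 1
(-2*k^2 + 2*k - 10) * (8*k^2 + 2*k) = -16*k^4 + 12*k^3 - 76*k^2 - 20*k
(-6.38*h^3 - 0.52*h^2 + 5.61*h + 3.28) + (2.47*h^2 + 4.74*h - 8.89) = -6.38*h^3 + 1.95*h^2 + 10.35*h - 5.61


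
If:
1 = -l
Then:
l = -1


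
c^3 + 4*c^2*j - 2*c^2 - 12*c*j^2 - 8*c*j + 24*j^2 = (c - 2)*(c - 2*j)*(c + 6*j)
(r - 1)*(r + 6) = r^2 + 5*r - 6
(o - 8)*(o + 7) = o^2 - o - 56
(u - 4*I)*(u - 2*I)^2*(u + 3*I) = u^4 - 5*I*u^3 + 4*u^2 - 44*I*u - 48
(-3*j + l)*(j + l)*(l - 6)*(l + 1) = -3*j^2*l^2 + 15*j^2*l + 18*j^2 - 2*j*l^3 + 10*j*l^2 + 12*j*l + l^4 - 5*l^3 - 6*l^2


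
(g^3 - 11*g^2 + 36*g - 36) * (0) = 0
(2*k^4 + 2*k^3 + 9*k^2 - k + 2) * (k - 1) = 2*k^5 + 7*k^3 - 10*k^2 + 3*k - 2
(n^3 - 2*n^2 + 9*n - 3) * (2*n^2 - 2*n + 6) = 2*n^5 - 6*n^4 + 28*n^3 - 36*n^2 + 60*n - 18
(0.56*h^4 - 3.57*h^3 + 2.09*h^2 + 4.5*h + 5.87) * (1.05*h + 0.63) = 0.588*h^5 - 3.3957*h^4 - 0.0545999999999998*h^3 + 6.0417*h^2 + 8.9985*h + 3.6981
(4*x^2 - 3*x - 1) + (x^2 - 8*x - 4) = 5*x^2 - 11*x - 5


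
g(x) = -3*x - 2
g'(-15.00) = -3.00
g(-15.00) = 43.00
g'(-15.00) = -3.00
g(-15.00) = 43.00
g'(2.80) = -3.00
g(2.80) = -10.40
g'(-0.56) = -3.00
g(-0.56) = -0.32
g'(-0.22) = -3.00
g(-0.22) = -1.34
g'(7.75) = -3.00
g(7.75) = -25.25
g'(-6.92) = -3.00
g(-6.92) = 18.76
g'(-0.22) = -3.00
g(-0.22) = -1.34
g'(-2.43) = -3.00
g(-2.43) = 5.29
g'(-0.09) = -3.00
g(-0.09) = -1.73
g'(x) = -3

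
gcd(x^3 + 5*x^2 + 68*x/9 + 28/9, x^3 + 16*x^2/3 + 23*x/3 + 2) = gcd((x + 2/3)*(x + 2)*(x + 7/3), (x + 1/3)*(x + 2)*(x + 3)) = x + 2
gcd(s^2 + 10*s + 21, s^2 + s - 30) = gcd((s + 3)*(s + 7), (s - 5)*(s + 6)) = 1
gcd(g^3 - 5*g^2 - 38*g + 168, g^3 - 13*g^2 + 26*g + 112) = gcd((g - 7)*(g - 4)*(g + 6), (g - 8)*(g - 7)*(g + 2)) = g - 7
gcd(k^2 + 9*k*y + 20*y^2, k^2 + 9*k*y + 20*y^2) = k^2 + 9*k*y + 20*y^2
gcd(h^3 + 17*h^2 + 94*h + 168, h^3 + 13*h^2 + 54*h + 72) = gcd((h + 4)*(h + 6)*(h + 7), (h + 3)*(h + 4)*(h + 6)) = h^2 + 10*h + 24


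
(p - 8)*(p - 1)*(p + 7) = p^3 - 2*p^2 - 55*p + 56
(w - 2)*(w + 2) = w^2 - 4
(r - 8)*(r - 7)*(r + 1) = r^3 - 14*r^2 + 41*r + 56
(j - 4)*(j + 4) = j^2 - 16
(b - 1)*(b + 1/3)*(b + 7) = b^3 + 19*b^2/3 - 5*b - 7/3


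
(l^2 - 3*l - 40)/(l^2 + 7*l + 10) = (l - 8)/(l + 2)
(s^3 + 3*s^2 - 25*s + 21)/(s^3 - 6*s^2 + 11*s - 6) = (s + 7)/(s - 2)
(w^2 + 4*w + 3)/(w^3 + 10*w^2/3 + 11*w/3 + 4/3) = 3*(w + 3)/(3*w^2 + 7*w + 4)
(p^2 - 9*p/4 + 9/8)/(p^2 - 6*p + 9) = (8*p^2 - 18*p + 9)/(8*(p^2 - 6*p + 9))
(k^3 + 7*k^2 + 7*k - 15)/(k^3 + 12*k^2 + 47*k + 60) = (k - 1)/(k + 4)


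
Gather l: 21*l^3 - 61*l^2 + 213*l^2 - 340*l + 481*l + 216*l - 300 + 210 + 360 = 21*l^3 + 152*l^2 + 357*l + 270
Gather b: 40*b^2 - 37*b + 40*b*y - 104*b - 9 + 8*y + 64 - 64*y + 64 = 40*b^2 + b*(40*y - 141) - 56*y + 119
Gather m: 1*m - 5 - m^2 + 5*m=-m^2 + 6*m - 5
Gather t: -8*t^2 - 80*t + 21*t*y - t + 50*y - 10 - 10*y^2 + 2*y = -8*t^2 + t*(21*y - 81) - 10*y^2 + 52*y - 10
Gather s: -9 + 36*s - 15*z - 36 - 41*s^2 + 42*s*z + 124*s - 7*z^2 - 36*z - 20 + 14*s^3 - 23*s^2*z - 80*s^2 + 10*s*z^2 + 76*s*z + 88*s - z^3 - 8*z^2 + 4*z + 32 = 14*s^3 + s^2*(-23*z - 121) + s*(10*z^2 + 118*z + 248) - z^3 - 15*z^2 - 47*z - 33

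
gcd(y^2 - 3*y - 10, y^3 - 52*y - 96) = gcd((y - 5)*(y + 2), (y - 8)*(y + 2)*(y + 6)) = y + 2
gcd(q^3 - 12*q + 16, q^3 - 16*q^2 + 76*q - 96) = q - 2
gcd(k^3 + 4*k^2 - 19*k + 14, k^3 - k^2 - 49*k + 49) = k^2 + 6*k - 7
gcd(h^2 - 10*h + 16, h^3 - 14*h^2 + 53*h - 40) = h - 8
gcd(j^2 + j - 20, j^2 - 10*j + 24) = j - 4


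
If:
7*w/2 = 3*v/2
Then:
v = 7*w/3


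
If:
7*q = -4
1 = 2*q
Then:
No Solution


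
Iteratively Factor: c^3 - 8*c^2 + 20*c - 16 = (c - 2)*(c^2 - 6*c + 8) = (c - 2)^2*(c - 4)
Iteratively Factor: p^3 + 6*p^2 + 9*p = (p + 3)*(p^2 + 3*p) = (p + 3)^2*(p)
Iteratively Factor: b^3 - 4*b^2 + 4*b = (b - 2)*(b^2 - 2*b) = b*(b - 2)*(b - 2)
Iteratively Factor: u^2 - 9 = (u + 3)*(u - 3)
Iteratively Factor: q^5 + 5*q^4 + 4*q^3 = (q + 1)*(q^4 + 4*q^3) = q*(q + 1)*(q^3 + 4*q^2) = q^2*(q + 1)*(q^2 + 4*q) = q^3*(q + 1)*(q + 4)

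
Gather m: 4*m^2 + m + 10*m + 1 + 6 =4*m^2 + 11*m + 7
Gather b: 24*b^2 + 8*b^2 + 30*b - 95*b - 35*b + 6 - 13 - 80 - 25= 32*b^2 - 100*b - 112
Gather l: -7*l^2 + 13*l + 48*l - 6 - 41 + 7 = -7*l^2 + 61*l - 40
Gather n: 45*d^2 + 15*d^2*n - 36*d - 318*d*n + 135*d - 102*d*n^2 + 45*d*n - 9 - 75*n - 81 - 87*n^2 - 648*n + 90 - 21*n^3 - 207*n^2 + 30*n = 45*d^2 + 99*d - 21*n^3 + n^2*(-102*d - 294) + n*(15*d^2 - 273*d - 693)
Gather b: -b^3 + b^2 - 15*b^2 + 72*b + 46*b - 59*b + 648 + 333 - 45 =-b^3 - 14*b^2 + 59*b + 936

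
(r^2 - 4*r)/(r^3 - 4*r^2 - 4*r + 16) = r/(r^2 - 4)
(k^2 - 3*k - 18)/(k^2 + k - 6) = (k - 6)/(k - 2)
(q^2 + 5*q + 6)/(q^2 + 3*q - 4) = (q^2 + 5*q + 6)/(q^2 + 3*q - 4)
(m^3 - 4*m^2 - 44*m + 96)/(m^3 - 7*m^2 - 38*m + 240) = (m - 2)/(m - 5)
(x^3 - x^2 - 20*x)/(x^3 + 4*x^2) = (x - 5)/x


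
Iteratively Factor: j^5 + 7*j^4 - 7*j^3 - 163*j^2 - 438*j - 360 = (j + 3)*(j^4 + 4*j^3 - 19*j^2 - 106*j - 120) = (j + 2)*(j + 3)*(j^3 + 2*j^2 - 23*j - 60) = (j + 2)*(j + 3)^2*(j^2 - j - 20) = (j + 2)*(j + 3)^2*(j + 4)*(j - 5)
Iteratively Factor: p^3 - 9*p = (p + 3)*(p^2 - 3*p) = p*(p + 3)*(p - 3)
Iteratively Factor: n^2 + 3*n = (n)*(n + 3)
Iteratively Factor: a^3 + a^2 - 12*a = (a)*(a^2 + a - 12) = a*(a + 4)*(a - 3)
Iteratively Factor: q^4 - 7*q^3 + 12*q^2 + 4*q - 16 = (q - 2)*(q^3 - 5*q^2 + 2*q + 8) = (q - 4)*(q - 2)*(q^2 - q - 2) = (q - 4)*(q - 2)*(q + 1)*(q - 2)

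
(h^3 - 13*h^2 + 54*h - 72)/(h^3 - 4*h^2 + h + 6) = (h^2 - 10*h + 24)/(h^2 - h - 2)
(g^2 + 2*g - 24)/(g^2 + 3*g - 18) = (g - 4)/(g - 3)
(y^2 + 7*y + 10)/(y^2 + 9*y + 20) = (y + 2)/(y + 4)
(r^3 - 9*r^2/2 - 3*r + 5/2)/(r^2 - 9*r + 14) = (2*r^3 - 9*r^2 - 6*r + 5)/(2*(r^2 - 9*r + 14))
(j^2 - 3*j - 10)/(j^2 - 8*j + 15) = (j + 2)/(j - 3)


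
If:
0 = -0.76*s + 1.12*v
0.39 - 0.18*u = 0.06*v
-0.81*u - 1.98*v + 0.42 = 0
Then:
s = -1.15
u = 2.43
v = -0.78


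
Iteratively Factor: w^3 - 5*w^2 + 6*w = (w - 3)*(w^2 - 2*w) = (w - 3)*(w - 2)*(w)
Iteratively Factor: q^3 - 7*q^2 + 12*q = (q)*(q^2 - 7*q + 12) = q*(q - 4)*(q - 3)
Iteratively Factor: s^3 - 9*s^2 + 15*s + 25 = (s - 5)*(s^2 - 4*s - 5) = (s - 5)^2*(s + 1)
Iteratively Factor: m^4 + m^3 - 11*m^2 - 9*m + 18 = (m - 3)*(m^3 + 4*m^2 + m - 6) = (m - 3)*(m + 3)*(m^2 + m - 2) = (m - 3)*(m - 1)*(m + 3)*(m + 2)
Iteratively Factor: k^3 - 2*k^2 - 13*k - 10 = (k + 2)*(k^2 - 4*k - 5) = (k + 1)*(k + 2)*(k - 5)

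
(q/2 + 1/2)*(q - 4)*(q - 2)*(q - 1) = q^4/2 - 3*q^3 + 7*q^2/2 + 3*q - 4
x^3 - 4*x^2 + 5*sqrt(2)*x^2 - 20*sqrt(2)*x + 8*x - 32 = (x - 4)*(x + sqrt(2))*(x + 4*sqrt(2))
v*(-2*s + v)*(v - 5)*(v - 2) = -2*s*v^3 + 14*s*v^2 - 20*s*v + v^4 - 7*v^3 + 10*v^2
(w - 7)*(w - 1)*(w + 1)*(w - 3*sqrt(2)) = w^4 - 7*w^3 - 3*sqrt(2)*w^3 - w^2 + 21*sqrt(2)*w^2 + 3*sqrt(2)*w + 7*w - 21*sqrt(2)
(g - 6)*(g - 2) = g^2 - 8*g + 12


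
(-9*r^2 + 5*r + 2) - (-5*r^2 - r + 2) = -4*r^2 + 6*r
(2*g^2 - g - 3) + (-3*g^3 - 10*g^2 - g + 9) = -3*g^3 - 8*g^2 - 2*g + 6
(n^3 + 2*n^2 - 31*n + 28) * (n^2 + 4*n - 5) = n^5 + 6*n^4 - 28*n^3 - 106*n^2 + 267*n - 140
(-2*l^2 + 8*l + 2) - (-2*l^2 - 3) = 8*l + 5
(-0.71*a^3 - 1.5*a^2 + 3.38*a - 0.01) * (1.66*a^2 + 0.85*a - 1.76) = -1.1786*a^5 - 3.0935*a^4 + 5.5854*a^3 + 5.4964*a^2 - 5.9573*a + 0.0176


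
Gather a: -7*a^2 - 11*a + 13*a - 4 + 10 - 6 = -7*a^2 + 2*a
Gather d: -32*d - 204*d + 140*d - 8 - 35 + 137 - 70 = 24 - 96*d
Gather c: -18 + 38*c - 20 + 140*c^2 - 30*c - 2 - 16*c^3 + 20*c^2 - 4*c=-16*c^3 + 160*c^2 + 4*c - 40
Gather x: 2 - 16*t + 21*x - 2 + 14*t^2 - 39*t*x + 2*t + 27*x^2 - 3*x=14*t^2 - 14*t + 27*x^2 + x*(18 - 39*t)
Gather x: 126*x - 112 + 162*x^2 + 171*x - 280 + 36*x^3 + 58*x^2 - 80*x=36*x^3 + 220*x^2 + 217*x - 392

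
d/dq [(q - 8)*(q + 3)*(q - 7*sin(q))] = -(q - 8)*(q + 3)*(7*cos(q) - 1) + (q - 8)*(q - 7*sin(q)) + (q + 3)*(q - 7*sin(q))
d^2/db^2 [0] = 0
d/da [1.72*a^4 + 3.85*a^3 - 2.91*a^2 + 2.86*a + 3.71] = 6.88*a^3 + 11.55*a^2 - 5.82*a + 2.86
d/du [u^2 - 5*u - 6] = 2*u - 5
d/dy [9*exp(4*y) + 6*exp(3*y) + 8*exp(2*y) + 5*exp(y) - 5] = (36*exp(3*y) + 18*exp(2*y) + 16*exp(y) + 5)*exp(y)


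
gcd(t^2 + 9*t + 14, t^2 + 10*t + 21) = t + 7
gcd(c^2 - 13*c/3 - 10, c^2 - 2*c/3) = 1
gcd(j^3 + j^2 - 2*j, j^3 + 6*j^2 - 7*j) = j^2 - j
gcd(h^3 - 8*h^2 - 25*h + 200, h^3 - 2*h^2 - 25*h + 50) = h^2 - 25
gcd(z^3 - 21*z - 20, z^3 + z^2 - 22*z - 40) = z^2 - z - 20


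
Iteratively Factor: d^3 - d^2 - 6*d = (d)*(d^2 - d - 6) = d*(d + 2)*(d - 3)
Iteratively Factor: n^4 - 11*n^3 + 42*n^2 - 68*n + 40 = (n - 2)*(n^3 - 9*n^2 + 24*n - 20) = (n - 2)^2*(n^2 - 7*n + 10) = (n - 5)*(n - 2)^2*(n - 2)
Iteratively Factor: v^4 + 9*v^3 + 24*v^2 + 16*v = (v + 4)*(v^3 + 5*v^2 + 4*v) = (v + 4)^2*(v^2 + v) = (v + 1)*(v + 4)^2*(v)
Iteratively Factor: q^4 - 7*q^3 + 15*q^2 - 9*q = (q)*(q^3 - 7*q^2 + 15*q - 9) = q*(q - 1)*(q^2 - 6*q + 9) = q*(q - 3)*(q - 1)*(q - 3)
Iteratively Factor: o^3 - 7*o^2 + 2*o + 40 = (o - 5)*(o^2 - 2*o - 8) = (o - 5)*(o - 4)*(o + 2)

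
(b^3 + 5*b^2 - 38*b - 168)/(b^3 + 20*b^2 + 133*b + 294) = (b^2 - 2*b - 24)/(b^2 + 13*b + 42)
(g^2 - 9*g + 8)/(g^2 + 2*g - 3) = (g - 8)/(g + 3)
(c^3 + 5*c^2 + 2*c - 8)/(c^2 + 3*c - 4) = c + 2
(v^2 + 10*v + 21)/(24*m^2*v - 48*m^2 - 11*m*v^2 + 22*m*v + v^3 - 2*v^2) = (v^2 + 10*v + 21)/(24*m^2*v - 48*m^2 - 11*m*v^2 + 22*m*v + v^3 - 2*v^2)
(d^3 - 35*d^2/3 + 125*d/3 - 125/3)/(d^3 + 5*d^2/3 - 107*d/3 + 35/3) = (3*d^2 - 20*d + 25)/(3*d^2 + 20*d - 7)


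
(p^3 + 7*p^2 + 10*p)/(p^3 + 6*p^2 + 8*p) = (p + 5)/(p + 4)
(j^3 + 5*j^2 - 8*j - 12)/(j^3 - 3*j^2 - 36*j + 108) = (j^2 - j - 2)/(j^2 - 9*j + 18)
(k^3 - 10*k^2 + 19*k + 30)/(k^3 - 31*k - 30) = (k - 5)/(k + 5)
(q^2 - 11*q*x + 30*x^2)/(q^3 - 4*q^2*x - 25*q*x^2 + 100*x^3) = (-q + 6*x)/(-q^2 - q*x + 20*x^2)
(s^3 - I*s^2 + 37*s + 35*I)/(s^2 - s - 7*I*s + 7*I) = (s^2 + 6*I*s - 5)/(s - 1)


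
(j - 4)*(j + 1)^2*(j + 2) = j^4 - 11*j^2 - 18*j - 8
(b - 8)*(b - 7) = b^2 - 15*b + 56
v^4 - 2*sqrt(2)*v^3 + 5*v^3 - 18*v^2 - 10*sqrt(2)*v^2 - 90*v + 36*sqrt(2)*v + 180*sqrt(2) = (v + 5)*(v - 3*sqrt(2))*(v - 2*sqrt(2))*(v + 3*sqrt(2))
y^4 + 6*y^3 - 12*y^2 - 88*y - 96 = (y - 4)*(y + 2)^2*(y + 6)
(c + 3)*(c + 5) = c^2 + 8*c + 15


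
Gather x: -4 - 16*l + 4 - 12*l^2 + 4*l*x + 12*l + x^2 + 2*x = -12*l^2 - 4*l + x^2 + x*(4*l + 2)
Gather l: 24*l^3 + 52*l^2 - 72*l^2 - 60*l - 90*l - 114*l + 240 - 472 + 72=24*l^3 - 20*l^2 - 264*l - 160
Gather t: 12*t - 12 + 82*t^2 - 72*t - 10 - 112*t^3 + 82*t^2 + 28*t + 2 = -112*t^3 + 164*t^2 - 32*t - 20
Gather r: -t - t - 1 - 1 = -2*t - 2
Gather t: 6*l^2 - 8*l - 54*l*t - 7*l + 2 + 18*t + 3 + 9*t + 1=6*l^2 - 15*l + t*(27 - 54*l) + 6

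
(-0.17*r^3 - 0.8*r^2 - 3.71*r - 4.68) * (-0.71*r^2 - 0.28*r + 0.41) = 0.1207*r^5 + 0.6156*r^4 + 2.7884*r^3 + 4.0336*r^2 - 0.2107*r - 1.9188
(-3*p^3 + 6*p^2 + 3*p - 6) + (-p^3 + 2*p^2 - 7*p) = -4*p^3 + 8*p^2 - 4*p - 6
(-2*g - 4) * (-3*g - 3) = 6*g^2 + 18*g + 12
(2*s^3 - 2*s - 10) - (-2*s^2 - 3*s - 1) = 2*s^3 + 2*s^2 + s - 9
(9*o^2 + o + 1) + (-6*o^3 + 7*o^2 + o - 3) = -6*o^3 + 16*o^2 + 2*o - 2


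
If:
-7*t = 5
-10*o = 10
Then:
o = -1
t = -5/7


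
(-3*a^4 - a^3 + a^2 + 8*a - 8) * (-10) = 30*a^4 + 10*a^3 - 10*a^2 - 80*a + 80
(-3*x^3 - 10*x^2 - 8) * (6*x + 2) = -18*x^4 - 66*x^3 - 20*x^2 - 48*x - 16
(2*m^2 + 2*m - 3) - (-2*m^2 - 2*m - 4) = 4*m^2 + 4*m + 1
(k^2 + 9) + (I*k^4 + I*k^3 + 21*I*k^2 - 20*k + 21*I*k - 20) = I*k^4 + I*k^3 + k^2 + 21*I*k^2 - 20*k + 21*I*k - 11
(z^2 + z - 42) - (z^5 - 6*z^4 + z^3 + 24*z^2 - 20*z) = -z^5 + 6*z^4 - z^3 - 23*z^2 + 21*z - 42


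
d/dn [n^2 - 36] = 2*n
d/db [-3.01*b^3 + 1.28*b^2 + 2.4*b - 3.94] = -9.03*b^2 + 2.56*b + 2.4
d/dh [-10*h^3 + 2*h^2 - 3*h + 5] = -30*h^2 + 4*h - 3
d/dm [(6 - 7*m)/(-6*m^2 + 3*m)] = 2*(-7*m^2 + 12*m - 3)/(3*m^2*(4*m^2 - 4*m + 1))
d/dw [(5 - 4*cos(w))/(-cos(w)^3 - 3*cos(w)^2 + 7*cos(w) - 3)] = (8*cos(w)^3 - 3*cos(w)^2 - 30*cos(w) + 23)*sin(w)/((cos(w) - 1)^2*(cos(w)^2 + 4*cos(w) - 3)^2)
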